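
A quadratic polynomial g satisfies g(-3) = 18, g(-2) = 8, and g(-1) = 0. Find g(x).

Write g(x) = ax^2 + bx + c. Substituting each data point gives a linear system:
  9a - 3b + c = 18
  4a - 2b + c = 8
  a - b + c = 0
Solving the system yields a = 1, b = -5, c = -6.
So g(x) = x² - 5x - 6.
Check: g(-2) = 8. ✓

g(x) = x^2 - 5x - 6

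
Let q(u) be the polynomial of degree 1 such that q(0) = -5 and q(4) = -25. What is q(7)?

Write q(u) = au + b. Substituting each data point gives a linear system:
  b = -5
  4a + b = -25
Solving the system yields a = -5, b = -5.
So q(u) = -5u - 5.
Then q(7) = -40.

-40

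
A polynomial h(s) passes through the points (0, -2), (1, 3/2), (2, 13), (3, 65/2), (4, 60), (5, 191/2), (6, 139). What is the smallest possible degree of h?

2

Forward differences of the values at s = 0, 1, 2, 3, 4, 5, 6:
  h  : -2  3/2  13  65/2  60  191/2  139
  Δ  : 7/2  23/2  39/2  55/2  71/2  87/2
  Δ^2: 8  8  8  8  8
  Δ^3: 0  0  0  0
  Δ^4: 0  0  0
  Δ^5: 0  0
  Δ^6: 0
The second differences are constant (8) and nonzero, while all higher differences vanish, so the minimal degree is 2.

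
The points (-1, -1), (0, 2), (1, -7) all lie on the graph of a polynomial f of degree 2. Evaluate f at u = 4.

Forward differences of the values at u = -1, 0, 1:
  f  : -1  2  -7
  Δ  : 3  -9
  Δ^2: -12
The second differences are constant, confirming degree 2.
Interpolating (Newton forward form) and evaluating at u = 4 gives f(4) = -106.

-106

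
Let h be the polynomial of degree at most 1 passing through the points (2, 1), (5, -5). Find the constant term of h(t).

Write h(t) = at + b. Substituting each data point gives a linear system:
  2a + b = 1
  5a + b = -5
Solving the system yields a = -2, b = 5.
So h(t) = -2t + 5.
The constant term is 5.

5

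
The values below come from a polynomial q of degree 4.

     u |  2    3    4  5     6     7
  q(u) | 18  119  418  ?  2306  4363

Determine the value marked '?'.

1077

On equispaced nodes a degree-4 polynomial has vanishing fifth forward difference, so
  - q(2) + 5·q(3) - 10·q(4) + 10·q(5) - 5·q(6) + q(7) = 0.
Substituting the known values and solving for q(5):
  10·q(5) = 10770
  q(5) = 1077.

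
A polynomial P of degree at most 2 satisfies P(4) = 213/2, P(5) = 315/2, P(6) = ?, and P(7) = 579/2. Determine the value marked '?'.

The 3 known points determine the degree-2 polynomial uniquely.
Write P(s) = as^2 + bs + c. Substituting each data point gives a linear system:
  16a + 4b + c = 213/2
  25a + 5b + c = 315/2
  49a + 7b + c = 579/2
Solving the system yields a = 5, b = 6, c = 5/2.
So P(s) = 5s² + 6s + 5/2.
Then P(6) = 437/2.

437/2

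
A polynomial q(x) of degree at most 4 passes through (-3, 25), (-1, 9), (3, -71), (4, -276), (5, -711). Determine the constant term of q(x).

Write q(x) = ax^4 + bx^3 + cx^2 + dx + e. Substituting each data point gives a linear system:
  81a - 27b + 9c - 3d + e = 25
  a - b + c - d + e = 9
  81a + 27b + 9c + 3d + e = -71
  256a + 64b + 16c + 4d + e = -276
  625a + 125b + 25c + 5d + e = -711
Solving the system yields a = -1, b = -2, c = 6, d = 2, e = 4.
So q(x) = -x⁴ - 2x³ + 6x² + 2x + 4.
The constant term is 4.

4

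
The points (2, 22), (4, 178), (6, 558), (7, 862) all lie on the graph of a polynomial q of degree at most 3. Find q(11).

3118

Write q(x) = ax^3 + bx^2 + cx + d. Substituting each data point gives a linear system:
  8a + 4b + 2c + d = 22
  64a + 16b + 4c + d = 178
  216a + 36b + 6c + d = 558
  343a + 49b + 7c + d = 862
Solving the system yields a = 2, b = 4, c = -2, d = -6.
So q(x) = 2x^3 + 4x^2 - 2x - 6.
Then q(11) = 3118.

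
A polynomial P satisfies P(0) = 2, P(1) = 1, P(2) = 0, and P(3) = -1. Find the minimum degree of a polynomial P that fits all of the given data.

Forward differences of the values at s = 0, 1, 2, 3:
  P  : 2  1  0  -1
  Δ  : -1  -1  -1
  Δ^2: 0  0
  Δ^3: 0
The first differences are constant (-1) and nonzero, while all higher differences vanish, so the minimal degree is 1.

1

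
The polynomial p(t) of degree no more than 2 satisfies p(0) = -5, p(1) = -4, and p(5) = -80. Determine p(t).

p(t) = -4t^2 + 5t - 5

Write p(t) = at^2 + bt + c. Substituting each data point gives a linear system:
  c = -5
  a + b + c = -4
  25a + 5b + c = -80
Solving the system yields a = -4, b = 5, c = -5.
So p(t) = -4t^2 + 5t - 5.
Check: p(1) = -4. ✓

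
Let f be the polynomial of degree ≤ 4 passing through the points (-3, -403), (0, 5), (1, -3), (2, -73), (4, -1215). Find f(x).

f(x) = -5x^4 + x^3 + x^2 - 5x + 5

Using the Lagrange interpolation formula with nodes -3, 0, 1, 2, 4:
  L_0(x) = x(x - 1)(x - 2)(x - 4) / 420
  L_1(x) = (x + 3)(x - 1)(x - 2)(x - 4) / -24
  L_2(x) = (x + 3)x(x - 2)(x - 4) / 12
  L_3(x) = (x + 3)x(x - 1)(x - 4) / -20
  L_4(x) = (x + 3)x(x - 1)(x - 2) / 168
Then f(x) = -403·L_0(x) + 5·L_1(x) - 3·L_2(x) - 73·L_3(x) - 1215·L_4(x).
Expanding and collecting terms gives f(x) = -5x^4 + x^3 + x^2 - 5x + 5.
Check: f(1) = -3. ✓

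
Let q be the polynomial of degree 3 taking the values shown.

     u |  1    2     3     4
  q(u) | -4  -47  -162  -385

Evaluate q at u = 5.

Forward differences of the values at u = 1, 2, 3, 4:
  q  : -4  -47  -162  -385
  Δ  : -43  -115  -223
  Δ^2: -72  -108
  Δ^3: -36
The third differences are constant, confirming degree 3.
Interpolating (Newton forward form) and evaluating at u = 5 gives q(5) = -752.

-752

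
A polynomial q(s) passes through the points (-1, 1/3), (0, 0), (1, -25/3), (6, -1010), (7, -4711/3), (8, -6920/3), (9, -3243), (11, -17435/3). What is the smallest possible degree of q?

Divided differences on the nodes -1, 0, 1, 6, 7, 8, 9, 11:
  order 0: 1/3  0  -25/3  -1010  -4711/3  -6920/3  -3243  -17435/3
  order 1: -1/3  -25/3  -601/3  -1681/3  -2209/3  -2809/3  -3853/3
  order 2: -4  -32  -60  -88  -100  -116
  order 3: -4  -4  -4  -4  -4
  order 4: 0  0  0  0
  order 5: 0  0  0
  order 6: 0  0
  order 7: 0
The order-3 divided differences are all -4 (nonzero) and every higher order vanishes, so the data lies on a polynomial of degree exactly 3.

3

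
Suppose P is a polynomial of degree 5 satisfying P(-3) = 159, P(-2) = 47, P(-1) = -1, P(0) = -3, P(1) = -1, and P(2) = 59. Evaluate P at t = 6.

Using the Lagrange interpolation formula with nodes -3, -2, -1, 0, 1, 2:
  L_0(t) = (t + 2)(t + 1)t(t - 1)(t - 2) / -120
  L_1(t) = (t + 3)(t + 1)t(t - 1)(t - 2) / 24
  L_2(t) = (t + 3)(t + 2)t(t - 1)(t - 2) / -12
  L_3(t) = (t + 3)(t + 2)(t + 1)(t - 1)(t - 2) / 12
  L_4(t) = (t + 3)(t + 2)(t + 1)t(t - 2) / -24
  L_5(t) = (t + 3)(t + 2)(t + 1)t(t - 1) / 120
Then P(t) = 159·L_0(t) + 47·L_1(t) - 1·L_2(t) - 3·L_3(t) - 1·L_4(t) + 59·L_5(t).
Expanding and collecting terms gives P(t) = t⁵ + 4t⁴ - 4t³ - 2t² + 3t - 3.
Evaluating at t = 6: P(6) = 12039.

12039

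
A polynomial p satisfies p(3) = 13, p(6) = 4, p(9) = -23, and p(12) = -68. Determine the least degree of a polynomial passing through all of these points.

2

Forward differences of the values at n = 3, 6, 9, 12:
  p  : 13  4  -23  -68
  Δ  : -9  -27  -45
  Δ^2: -18  -18
  Δ^3: 0
The second differences are constant (-18) and nonzero, while all higher differences vanish, so the minimal degree is 2.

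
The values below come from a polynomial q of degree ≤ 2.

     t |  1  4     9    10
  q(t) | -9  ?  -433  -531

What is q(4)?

-93

The 3 known points determine the degree-2 polynomial uniquely.
Write q(t) = at^2 + bt + c. Substituting each data point gives a linear system:
  a + b + c = -9
  81a + 9b + c = -433
  100a + 10b + c = -531
Solving the system yields a = -5, b = -3, c = -1.
So q(t) = -5t² - 3t - 1.
Then q(4) = -93.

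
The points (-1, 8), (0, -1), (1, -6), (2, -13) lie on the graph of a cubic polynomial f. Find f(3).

-28

Using the Lagrange interpolation formula with nodes -1, 0, 1, 2:
  L_0(t) = t(t - 1)(t - 2) / -6
  L_1(t) = (t + 1)(t - 1)(t - 2) / 2
  L_2(t) = (t + 1)t(t - 2) / -2
  L_3(t) = (t + 1)t(t - 1) / 6
Then f(t) = 8·L_0(t) - 1·L_1(t) - 6·L_2(t) - 13·L_3(t).
Expanding and collecting terms gives f(t) = -t^3 + 2t^2 - 6t - 1.
Evaluating at t = 3: f(3) = -28.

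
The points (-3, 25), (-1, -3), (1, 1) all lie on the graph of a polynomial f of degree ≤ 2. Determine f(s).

f(s) = 4s^2 + 2s - 5

Write f(s) = as^2 + bs + c. Substituting each data point gives a linear system:
  9a - 3b + c = 25
  a - b + c = -3
  a + b + c = 1
Solving the system yields a = 4, b = 2, c = -5.
So f(s) = 4s^2 + 2s - 5.
Check: f(1) = 1. ✓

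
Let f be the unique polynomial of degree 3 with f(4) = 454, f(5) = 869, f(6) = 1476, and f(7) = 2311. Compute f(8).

Using the Lagrange interpolation formula with nodes 4, 5, 6, 7:
  L_0(t) = (t - 5)(t - 6)(t - 7) / -6
  L_1(t) = (t - 4)(t - 6)(t - 7) / 2
  L_2(t) = (t - 4)(t - 5)(t - 7) / -2
  L_3(t) = (t - 4)(t - 5)(t - 6) / 6
Then f(t) = 454·L_0(t) + 869·L_1(t) + 1476·L_2(t) + 2311·L_3(t).
Expanding and collecting terms gives f(t) = 6t^3 + 6t^2 - 5t - 6.
Evaluating at t = 8: f(8) = 3410.

3410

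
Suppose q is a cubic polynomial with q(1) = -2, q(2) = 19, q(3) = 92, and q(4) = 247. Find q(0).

-1

Using the Lagrange interpolation formula with nodes 1, 2, 3, 4:
  L_0(u) = (u - 2)(u - 3)(u - 4) / -6
  L_1(u) = (u - 1)(u - 3)(u - 4) / 2
  L_2(u) = (u - 1)(u - 2)(u - 4) / -2
  L_3(u) = (u - 1)(u - 2)(u - 3) / 6
Then q(u) = -2·L_0(u) + 19·L_1(u) + 92·L_2(u) + 247·L_3(u).
Expanding and collecting terms gives q(u) = 5u^3 - 4u^2 - 2u - 1.
Evaluating at u = 0: q(0) = -1.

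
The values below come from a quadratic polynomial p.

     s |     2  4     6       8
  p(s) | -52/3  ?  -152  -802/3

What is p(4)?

The 3 known points determine the degree-2 polynomial uniquely.
Write p(s) = as^2 + bs + c. Substituting each data point gives a linear system:
  4a + 2b + c = -52/3
  36a + 6b + c = -152
  64a + 8b + c = -802/3
Solving the system yields a = -4, b = -5/3, c = 2.
So p(s) = -4s² - (5/3)s + 2.
Then p(4) = -206/3.

-206/3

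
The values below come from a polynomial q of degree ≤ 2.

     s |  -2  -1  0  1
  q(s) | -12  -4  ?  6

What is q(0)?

2

On equispaced nodes a degree-2 polynomial has vanishing third forward difference, so
  - q(-2) + 3·q(-1) - 3·q(0) + q(1) = 0.
Substituting the known values and solving for q(0):
  -3·q(0) = -6
  q(0) = 2.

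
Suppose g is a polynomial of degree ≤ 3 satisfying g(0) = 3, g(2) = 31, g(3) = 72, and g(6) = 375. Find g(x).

Using the Lagrange interpolation formula with nodes 0, 2, 3, 6:
  L_0(x) = (x - 2)(x - 3)(x - 6) / -36
  L_1(x) = x(x - 3)(x - 6) / 8
  L_2(x) = x(x - 2)(x - 6) / -9
  L_3(x) = x(x - 2)(x - 3) / 72
Then g(x) = 3·L_0(x) + 31·L_1(x) + 72·L_2(x) + 375·L_3(x).
Expanding and collecting terms gives g(x) = x^3 + 4x^2 + 2x + 3.
Check: g(3) = 72. ✓

g(x) = x^3 + 4x^2 + 2x + 3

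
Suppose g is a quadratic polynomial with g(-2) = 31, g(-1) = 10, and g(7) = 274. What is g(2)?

19

Using the Lagrange interpolation formula with nodes -2, -1, 7:
  L_0(x) = (x + 1)(x - 7) / 9
  L_1(x) = (x + 2)(x - 7) / -8
  L_2(x) = (x + 2)(x + 1) / 72
Then g(x) = 31·L_0(x) + 10·L_1(x) + 274·L_2(x).
Expanding and collecting terms gives g(x) = 6x² - 3x + 1.
Evaluating at x = 2: g(2) = 19.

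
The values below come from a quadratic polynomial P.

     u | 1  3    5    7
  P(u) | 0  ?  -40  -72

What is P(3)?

-16

The 3 known points determine the degree-2 polynomial uniquely.
Write P(u) = au^2 + bu + c. Substituting each data point gives a linear system:
  a + b + c = 0
  25a + 5b + c = -40
  49a + 7b + c = -72
Solving the system yields a = -1, b = -4, c = 5.
So P(u) = -u^2 - 4u + 5.
Then P(3) = -16.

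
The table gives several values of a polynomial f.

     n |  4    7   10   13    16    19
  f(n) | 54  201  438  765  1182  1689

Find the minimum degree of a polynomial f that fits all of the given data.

Forward differences of the values at n = 4, 7, 10, 13, 16, 19:
  f  : 54  201  438  765  1182  1689
  Δ  : 147  237  327  417  507
  Δ^2: 90  90  90  90
  Δ^3: 0  0  0
  Δ^4: 0  0
  Δ^5: 0
The second differences are constant (90) and nonzero, while all higher differences vanish, so the minimal degree is 2.

2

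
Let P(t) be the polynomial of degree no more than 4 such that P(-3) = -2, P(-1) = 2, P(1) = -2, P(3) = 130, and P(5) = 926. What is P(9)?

8542

Write P(t) = at^4 + bt^3 + ct^2 + dt + e. Substituting each data point gives a linear system:
  81a - 27b + 9c - 3d + e = -2
  a - b + c - d + e = 2
  a + b + c + d + e = -2
  81a + 27b + 9c + 3d + e = 130
  625a + 125b + 25c + 5d + e = 926
Solving the system yields a = 1, b = 3, c = -2, d = -5, e = 1.
So P(t) = t^4 + 3t^3 - 2t^2 - 5t + 1.
Then P(9) = 8542.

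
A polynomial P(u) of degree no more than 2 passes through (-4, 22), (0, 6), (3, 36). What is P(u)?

Using the Lagrange interpolation formula with nodes -4, 0, 3:
  L_0(u) = u(u - 3) / 28
  L_1(u) = (u + 4)(u - 3) / -12
  L_2(u) = (u + 4)u / 21
Then P(u) = 22·L_0(u) + 6·L_1(u) + 36·L_2(u).
Expanding and collecting terms gives P(u) = 2u^2 + 4u + 6.
Check: P(3) = 36. ✓

P(u) = 2u^2 + 4u + 6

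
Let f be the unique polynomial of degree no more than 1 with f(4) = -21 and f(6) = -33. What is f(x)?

Write f(x) = ax + b. Substituting each data point gives a linear system:
  4a + b = -21
  6a + b = -33
Solving the system yields a = -6, b = 3.
So f(x) = -6x + 3.
Check: f(4) = -21. ✓

f(x) = -6x + 3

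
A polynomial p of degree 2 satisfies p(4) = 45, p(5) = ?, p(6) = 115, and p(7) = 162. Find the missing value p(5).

On equispaced nodes a degree-2 polynomial has vanishing third forward difference, so
  - p(4) + 3·p(5) - 3·p(6) + p(7) = 0.
Substituting the known values and solving for p(5):
  3·p(5) = 228
  p(5) = 76.

76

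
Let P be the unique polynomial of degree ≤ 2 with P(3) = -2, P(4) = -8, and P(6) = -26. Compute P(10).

-86

Using the Lagrange interpolation formula with nodes 3, 4, 6:
  L_0(n) = (n - 4)(n - 6) / 3
  L_1(n) = (n - 3)(n - 6) / -2
  L_2(n) = (n - 3)(n - 4) / 6
Then P(n) = -2·L_0(n) - 8·L_1(n) - 26·L_2(n).
Expanding and collecting terms gives P(n) = -n^2 + n + 4.
Evaluating at n = 10: P(10) = -86.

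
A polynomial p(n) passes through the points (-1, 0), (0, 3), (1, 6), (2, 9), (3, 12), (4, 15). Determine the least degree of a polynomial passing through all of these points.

Forward differences of the values at n = -1, 0, 1, 2, 3, 4:
  p  : 0  3  6  9  12  15
  Δ  : 3  3  3  3  3
  Δ^2: 0  0  0  0
  Δ^3: 0  0  0
  Δ^4: 0  0
  Δ^5: 0
The first differences are constant (3) and nonzero, while all higher differences vanish, so the minimal degree is 1.

1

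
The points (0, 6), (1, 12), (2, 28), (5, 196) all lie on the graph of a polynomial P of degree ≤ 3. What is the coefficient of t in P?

3

Write P(t) = at^3 + bt^2 + ct + d. Substituting each data point gives a linear system:
  d = 6
  a + b + c + d = 12
  8a + 4b + 2c + d = 28
  125a + 25b + 5c + d = 196
Solving the system yields a = 1, b = 2, c = 3, d = 6.
So P(t) = t^3 + 2t^2 + 3t + 6.
The coefficient of t is 3.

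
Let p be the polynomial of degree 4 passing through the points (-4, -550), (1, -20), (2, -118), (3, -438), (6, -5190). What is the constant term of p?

Write p(s) = as^4 + bs^3 + cs^2 + ds + e. Substituting each data point gives a linear system:
  256a - 64b + 16c - 4d + e = -550
  a + b + c + d + e = -20
  16a + 8b + 4c + 2d + e = -118
  81a + 27b + 9c + 3d + e = -438
  1296a + 216b + 36c + 6d + e = -5190
Solving the system yields a = -3, b = -5, c = -6, d = 0, e = -6.
So p(s) = -3s^4 - 5s^3 - 6s^2 - 6.
The constant term is -6.

-6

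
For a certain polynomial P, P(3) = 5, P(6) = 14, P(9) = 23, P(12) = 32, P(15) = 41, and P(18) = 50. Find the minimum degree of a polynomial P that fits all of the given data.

Forward differences of the values at u = 3, 6, 9, 12, 15, 18:
  P  : 5  14  23  32  41  50
  Δ  : 9  9  9  9  9
  Δ^2: 0  0  0  0
  Δ^3: 0  0  0
  Δ^4: 0  0
  Δ^5: 0
The first differences are constant (9) and nonzero, while all higher differences vanish, so the minimal degree is 1.

1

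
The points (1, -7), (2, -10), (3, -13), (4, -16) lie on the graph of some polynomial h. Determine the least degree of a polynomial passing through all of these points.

Forward differences of the values at s = 1, 2, 3, 4:
  h  : -7  -10  -13  -16
  Δ  : -3  -3  -3
  Δ^2: 0  0
  Δ^3: 0
The first differences are constant (-3) and nonzero, while all higher differences vanish, so the minimal degree is 1.

1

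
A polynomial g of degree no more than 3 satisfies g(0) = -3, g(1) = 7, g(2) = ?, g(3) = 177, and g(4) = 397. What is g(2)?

57

The 4 known points determine the degree-3 polynomial uniquely.
Write g(s) = as^3 + bs^2 + cs + d. Substituting each data point gives a linear system:
  d = -3
  a + b + c + d = 7
  27a + 9b + 3c + d = 177
  64a + 16b + 4c + d = 397
Solving the system yields a = 5, b = 5, c = 0, d = -3.
So g(s) = 5s³ + 5s² - 3.
Then g(2) = 57.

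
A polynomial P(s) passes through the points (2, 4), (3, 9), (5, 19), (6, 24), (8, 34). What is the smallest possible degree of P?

Divided differences on the nodes 2, 3, 5, 6, 8:
  order 0: 4  9  19  24  34
  order 1: 5  5  5  5
  order 2: 0  0  0
  order 3: 0  0
  order 4: 0
The order-1 divided differences are all 5 (nonzero) and every higher order vanishes, so the data lies on a polynomial of degree exactly 1.

1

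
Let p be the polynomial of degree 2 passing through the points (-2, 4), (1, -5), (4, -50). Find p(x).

p(x) = -2x^2 - 5x + 2

Write p(x) = ax^2 + bx + c. Substituting each data point gives a linear system:
  4a - 2b + c = 4
  a + b + c = -5
  16a + 4b + c = -50
Solving the system yields a = -2, b = -5, c = 2.
So p(x) = -2x² - 5x + 2.
Check: p(1) = -5. ✓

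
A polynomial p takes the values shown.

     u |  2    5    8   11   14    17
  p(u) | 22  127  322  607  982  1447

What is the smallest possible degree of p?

2

Forward differences of the values at u = 2, 5, 8, 11, 14, 17:
  p  : 22  127  322  607  982  1447
  Δ  : 105  195  285  375  465
  Δ^2: 90  90  90  90
  Δ^3: 0  0  0
  Δ^4: 0  0
  Δ^5: 0
The second differences are constant (90) and nonzero, while all higher differences vanish, so the minimal degree is 2.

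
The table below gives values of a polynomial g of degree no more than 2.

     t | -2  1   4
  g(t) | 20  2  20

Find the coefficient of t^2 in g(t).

Write g(t) = at^2 + bt + c. Substituting each data point gives a linear system:
  4a - 2b + c = 20
  a + b + c = 2
  16a + 4b + c = 20
Solving the system yields a = 2, b = -4, c = 4.
So g(t) = 2t^2 - 4t + 4.
The leading coefficient is 2.

2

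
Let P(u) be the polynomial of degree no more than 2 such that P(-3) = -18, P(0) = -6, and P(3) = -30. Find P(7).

-118

Forward differences of the values at u = -3, 0, 3:
  P  : -18  -6  -30
  Δ  : 12  -24
  Δ^2: -36
The second differences are constant, confirming degree 2.
Interpolating (Newton forward form) and evaluating at u = 7 gives P(7) = -118.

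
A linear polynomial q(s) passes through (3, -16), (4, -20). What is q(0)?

Write q(s) = as + b. Substituting each data point gives a linear system:
  3a + b = -16
  4a + b = -20
Solving the system yields a = -4, b = -4.
So q(s) = -4s - 4.
Then q(0) = -4.

-4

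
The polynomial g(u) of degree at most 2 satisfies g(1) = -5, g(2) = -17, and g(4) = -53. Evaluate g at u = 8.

Using the Lagrange interpolation formula with nodes 1, 2, 4:
  L_0(u) = (u - 2)(u - 4) / 3
  L_1(u) = (u - 1)(u - 4) / -2
  L_2(u) = (u - 1)(u - 2) / 6
Then g(u) = -5·L_0(u) - 17·L_1(u) - 53·L_2(u).
Expanding and collecting terms gives g(u) = -2u^2 - 6u + 3.
Evaluating at u = 8: g(8) = -173.

-173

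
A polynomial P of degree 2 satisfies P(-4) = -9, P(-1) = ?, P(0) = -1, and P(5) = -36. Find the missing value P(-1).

0

The 3 known points determine the degree-2 polynomial uniquely.
Write P(s) = as^2 + bs + c. Substituting each data point gives a linear system:
  16a - 4b + c = -9
  c = -1
  25a + 5b + c = -36
Solving the system yields a = -1, b = -2, c = -1.
So P(s) = -s^2 - 2s - 1.
Then P(-1) = 0.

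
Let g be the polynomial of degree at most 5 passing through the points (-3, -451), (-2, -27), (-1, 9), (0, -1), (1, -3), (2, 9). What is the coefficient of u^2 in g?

Write g(u) = au^5 + bu^4 + cu^3 + du^2 + eu + k. Substituting each data point gives a linear system:
  -243a + 81b - 27c + 9d - 3e + k = -451
  -32a + 16b - 8c + 4d - 2e + k = -27
  -a + b - c + d - e + k = 9
  k = -1
  a + b + c + d + e + k = -3
  32a + 16b + 8c + 4d + 2e + k = 9
Solving the system yields a = 2, b = -2, c = -5, d = 6, e = -3, k = -1.
So g(u) = 2u^5 - 2u^4 - 5u^3 + 6u^2 - 3u - 1.
The coefficient of u^2 is 6.

6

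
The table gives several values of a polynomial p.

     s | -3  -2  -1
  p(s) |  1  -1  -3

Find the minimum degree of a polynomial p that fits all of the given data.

1

Forward differences of the values at s = -3, -2, -1:
  p  : 1  -1  -3
  Δ  : -2  -2
  Δ^2: 0
The first differences are constant (-2) and nonzero, while all higher differences vanish, so the minimal degree is 1.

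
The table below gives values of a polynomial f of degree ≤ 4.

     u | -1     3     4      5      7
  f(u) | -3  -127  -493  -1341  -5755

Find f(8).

Write f(u) = au^4 + bu^3 + cu^2 + du + e. Substituting each data point gives a linear system:
  a - b + c - d + e = -3
  81a + 27b + 9c + 3d + e = -127
  256a + 64b + 16c + 4d + e = -493
  625a + 125b + 25c + 5d + e = -1341
  2401a + 343b + 49c + 7d + e = -5755
Solving the system yields a = -3, b = 4, c = 2, d = -3, e = -1.
So f(u) = -3u^4 + 4u^3 + 2u^2 - 3u - 1.
Then f(8) = -10137.

-10137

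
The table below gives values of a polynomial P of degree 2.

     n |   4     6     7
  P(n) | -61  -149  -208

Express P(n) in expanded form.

P(n) = -5n^2 + 6n - 5

Write P(n) = an^2 + bn + c. Substituting each data point gives a linear system:
  16a + 4b + c = -61
  36a + 6b + c = -149
  49a + 7b + c = -208
Solving the system yields a = -5, b = 6, c = -5.
So P(n) = -5n^2 + 6n - 5.
Check: P(7) = -208. ✓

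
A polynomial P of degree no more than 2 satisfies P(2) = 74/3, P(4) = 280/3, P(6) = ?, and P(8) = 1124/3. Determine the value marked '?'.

The 3 known points determine the degree-2 polynomial uniquely.
Write P(u) = au^2 + bu + c. Substituting each data point gives a linear system:
  4a + 2b + c = 74/3
  16a + 4b + c = 280/3
  64a + 8b + c = 1124/3
Solving the system yields a = 6, b = -5/3, c = 4.
So P(u) = 6u² - (5/3)u + 4.
Then P(6) = 210.

210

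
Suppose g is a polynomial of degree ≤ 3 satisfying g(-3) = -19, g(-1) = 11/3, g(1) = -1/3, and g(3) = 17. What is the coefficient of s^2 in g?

-1/3

Write g(s) = as^3 + bs^2 + cs + d. Substituting each data point gives a linear system:
  -27a + 9b - 3c + d = -19
  -a + b - c + d = 11/3
  a + b + c + d = -1/3
  27a + 9b + 3c + d = 17
Solving the system yields a = 1, b = -1/3, c = -3, d = 2.
So g(s) = s³ - (1/3)s² - 3s + 2.
The coefficient of s^2 is -1/3.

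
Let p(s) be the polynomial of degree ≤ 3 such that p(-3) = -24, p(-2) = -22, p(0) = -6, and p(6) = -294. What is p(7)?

Write p(s) = as^3 + bs^2 + cs + d. Substituting each data point gives a linear system:
  -27a + 9b - 3c + d = -24
  -8a + 4b - 2c + d = -22
  d = -6
  216a + 36b + 6c + d = -294
Solving the system yields a = -1, b = -3, c = 6, d = -6.
So p(s) = -s^3 - 3s^2 + 6s - 6.
Then p(7) = -454.

-454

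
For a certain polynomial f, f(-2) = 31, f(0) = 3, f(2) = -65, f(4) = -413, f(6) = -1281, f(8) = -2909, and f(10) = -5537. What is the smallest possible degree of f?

Forward differences of the values at x = -2, 0, 2, 4, 6, 8, 10:
  f  : 31  3  -65  -413  -1281  -2909  -5537
  Δ  : -28  -68  -348  -868  -1628  -2628
  Δ^2: -40  -280  -520  -760  -1000
  Δ^3: -240  -240  -240  -240
  Δ^4: 0  0  0
  Δ^5: 0  0
  Δ^6: 0
The third differences are constant (-240) and nonzero, while all higher differences vanish, so the minimal degree is 3.

3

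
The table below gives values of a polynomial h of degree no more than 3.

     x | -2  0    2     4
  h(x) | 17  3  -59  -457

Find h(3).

Write h(x) = ax^3 + bx^2 + cx + d. Substituting each data point gives a linear system:
  -8a + 4b - 2c + d = 17
  d = 3
  8a + 4b + 2c + d = -59
  64a + 16b + 4c + d = -457
Solving the system yields a = -6, b = -6, c = 5, d = 3.
So h(x) = -6x³ - 6x² + 5x + 3.
Then h(3) = -198.

-198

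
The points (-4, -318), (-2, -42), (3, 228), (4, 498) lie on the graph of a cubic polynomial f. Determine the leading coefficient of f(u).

6

Write f(u) = au^3 + bu^2 + cu + d. Substituting each data point gives a linear system:
  -64a + 16b - 4c + d = -318
  -8a + 4b - 2c + d = -42
  27a + 9b + 3c + d = 228
  64a + 16b + 4c + d = 498
Solving the system yields a = 6, b = 6, c = 6, d = -6.
So f(u) = 6u^3 + 6u^2 + 6u - 6.
The leading coefficient is 6.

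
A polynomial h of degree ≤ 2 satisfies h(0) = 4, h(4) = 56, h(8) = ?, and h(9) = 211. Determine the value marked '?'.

172

The 3 known points determine the degree-2 polynomial uniquely.
Write h(x) = ax^2 + bx + c. Substituting each data point gives a linear system:
  c = 4
  16a + 4b + c = 56
  81a + 9b + c = 211
Solving the system yields a = 2, b = 5, c = 4.
So h(x) = 2x^2 + 5x + 4.
Then h(8) = 172.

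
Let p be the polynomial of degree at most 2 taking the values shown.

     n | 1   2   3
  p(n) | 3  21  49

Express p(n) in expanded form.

p(n) = 5n^2 + 3n - 5

Write p(n) = an^2 + bn + c. Substituting each data point gives a linear system:
  a + b + c = 3
  4a + 2b + c = 21
  9a + 3b + c = 49
Solving the system yields a = 5, b = 3, c = -5.
So p(n) = 5n² + 3n - 5.
Check: p(2) = 21. ✓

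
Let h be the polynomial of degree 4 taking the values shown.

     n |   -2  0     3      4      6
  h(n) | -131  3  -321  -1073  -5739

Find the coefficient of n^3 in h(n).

Write h(n) = an^4 + bn^3 + cn^2 + dn + e. Substituting each data point gives a linear system:
  16a - 8b + 4c - 2d + e = -131
  e = 3
  81a + 27b + 9c + 3d + e = -321
  256a + 64b + 16c + 4d + e = -1073
  1296a + 216b + 36c + 6d + e = -5739
Solving the system yields a = -5, b = 4, c = -4, d = 3, e = 3.
So h(n) = -5n^4 + 4n^3 - 4n^2 + 3n + 3.
The coefficient of n^3 is 4.

4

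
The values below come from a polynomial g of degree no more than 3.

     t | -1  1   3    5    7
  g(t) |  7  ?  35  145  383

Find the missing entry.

5

On equispaced nodes a degree-3 polynomial has vanishing fourth forward difference, so
  g(-1) - 4·g(1) + 6·g(3) - 4·g(5) + g(7) = 0.
Substituting the known values and solving for g(1):
  -4·g(1) = -20
  g(1) = 5.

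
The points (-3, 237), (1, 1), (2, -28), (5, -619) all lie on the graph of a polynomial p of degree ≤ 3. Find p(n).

Write p(n) = an^3 + bn^2 + cn + d. Substituting each data point gives a linear system:
  -27a + 9b - 3c + d = 237
  a + b + c + d = 1
  8a + 4b + 2c + d = -28
  125a + 25b + 5c + d = -619
Solving the system yields a = -6, b = 6, c = -5, d = 6.
So p(n) = -6n^3 + 6n^2 - 5n + 6.
Check: p(5) = -619. ✓

p(n) = -6n^3 + 6n^2 - 5n + 6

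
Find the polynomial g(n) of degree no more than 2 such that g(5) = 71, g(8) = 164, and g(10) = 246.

g(n) = 2n^2 + 5n - 4

Write g(n) = an^2 + bn + c. Substituting each data point gives a linear system:
  25a + 5b + c = 71
  64a + 8b + c = 164
  100a + 10b + c = 246
Solving the system yields a = 2, b = 5, c = -4.
So g(n) = 2n^2 + 5n - 4.
Check: g(8) = 164. ✓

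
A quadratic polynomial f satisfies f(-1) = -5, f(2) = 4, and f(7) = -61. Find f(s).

f(s) = -2s^2 + 5s + 2

Write f(s) = as^2 + bs + c. Substituting each data point gives a linear system:
  a - b + c = -5
  4a + 2b + c = 4
  49a + 7b + c = -61
Solving the system yields a = -2, b = 5, c = 2.
So f(s) = -2s^2 + 5s + 2.
Check: f(7) = -61. ✓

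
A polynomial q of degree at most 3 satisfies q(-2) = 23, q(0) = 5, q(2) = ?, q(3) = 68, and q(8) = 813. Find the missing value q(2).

27

The 4 known points determine the degree-3 polynomial uniquely.
Write q(u) = au^3 + bu^2 + cu + d. Substituting each data point gives a linear system:
  -8a + 4b - 2c + d = 23
  d = 5
  27a + 9b + 3c + d = 68
  512a + 64b + 8c + d = 813
Solving the system yields a = 1, b = 5, c = -3, d = 5.
So q(u) = u³ + 5u² - 3u + 5.
Then q(2) = 27.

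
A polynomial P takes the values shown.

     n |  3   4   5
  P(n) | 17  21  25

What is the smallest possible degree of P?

1

Forward differences of the values at n = 3, 4, 5:
  P  : 17  21  25
  Δ  : 4  4
  Δ^2: 0
The first differences are constant (4) and nonzero, while all higher differences vanish, so the minimal degree is 1.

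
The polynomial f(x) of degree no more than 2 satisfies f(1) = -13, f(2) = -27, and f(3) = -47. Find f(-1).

Using the Lagrange interpolation formula with nodes 1, 2, 3:
  L_0(x) = (x - 2)(x - 3) / 2
  L_1(x) = (x - 1)(x - 3) / -1
  L_2(x) = (x - 1)(x - 2) / 2
Then f(x) = -13·L_0(x) - 27·L_1(x) - 47·L_2(x).
Expanding and collecting terms gives f(x) = -3x^2 - 5x - 5.
Evaluating at x = -1: f(-1) = -3.

-3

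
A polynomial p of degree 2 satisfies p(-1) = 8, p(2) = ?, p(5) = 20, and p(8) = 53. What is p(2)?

5

The 3 known points determine the degree-2 polynomial uniquely.
Write p(n) = an^2 + bn + c. Substituting each data point gives a linear system:
  a - b + c = 8
  25a + 5b + c = 20
  64a + 8b + c = 53
Solving the system yields a = 1, b = -2, c = 5.
So p(n) = n^2 - 2n + 5.
Then p(2) = 5.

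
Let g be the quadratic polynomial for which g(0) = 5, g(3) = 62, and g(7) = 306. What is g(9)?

Write g(s) = as^2 + bs + c. Substituting each data point gives a linear system:
  c = 5
  9a + 3b + c = 62
  49a + 7b + c = 306
Solving the system yields a = 6, b = 1, c = 5.
So g(s) = 6s² + s + 5.
Then g(9) = 500.

500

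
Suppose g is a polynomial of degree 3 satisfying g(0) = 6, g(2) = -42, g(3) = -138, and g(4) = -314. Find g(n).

g(n) = -4n^3 - 4n^2 + 6

Using the Lagrange interpolation formula with nodes 0, 2, 3, 4:
  L_0(n) = (n - 2)(n - 3)(n - 4) / -24
  L_1(n) = n(n - 3)(n - 4) / 4
  L_2(n) = n(n - 2)(n - 4) / -3
  L_3(n) = n(n - 2)(n - 3) / 8
Then g(n) = 6·L_0(n) - 42·L_1(n) - 138·L_2(n) - 314·L_3(n).
Expanding and collecting terms gives g(n) = -4n³ - 4n² + 6.
Check: g(0) = 6. ✓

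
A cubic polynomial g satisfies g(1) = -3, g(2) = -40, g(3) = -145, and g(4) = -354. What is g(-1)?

11

Write g(n) = an^3 + bn^2 + cn + d. Substituting each data point gives a linear system:
  a + b + c + d = -3
  8a + 4b + 2c + d = -40
  27a + 9b + 3c + d = -145
  64a + 16b + 4c + d = -354
Solving the system yields a = -6, b = 2, c = -1, d = 2.
So g(n) = -6n^3 + 2n^2 - n + 2.
Then g(-1) = 11.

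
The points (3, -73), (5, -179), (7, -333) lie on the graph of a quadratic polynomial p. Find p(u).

p(u) = -6u^2 - 5u - 4

Write p(u) = au^2 + bu + c. Substituting each data point gives a linear system:
  9a + 3b + c = -73
  25a + 5b + c = -179
  49a + 7b + c = -333
Solving the system yields a = -6, b = -5, c = -4.
So p(u) = -6u^2 - 5u - 4.
Check: p(3) = -73. ✓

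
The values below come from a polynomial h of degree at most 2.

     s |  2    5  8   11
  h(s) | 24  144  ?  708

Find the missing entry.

The 3 known points determine the degree-2 polynomial uniquely.
Write h(s) = as^2 + bs + c. Substituting each data point gives a linear system:
  4a + 2b + c = 24
  25a + 5b + c = 144
  121a + 11b + c = 708
Solving the system yields a = 6, b = -2, c = 4.
So h(s) = 6s^2 - 2s + 4.
Then h(8) = 372.

372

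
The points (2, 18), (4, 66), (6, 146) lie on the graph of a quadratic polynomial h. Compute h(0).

Forward differences of the values at u = 2, 4, 6:
  h  : 18  66  146
  Δ  : 48  80
  Δ^2: 32
The second differences are constant, confirming degree 2.
Interpolating (Newton forward form) and evaluating at u = 0 gives h(0) = 2.

2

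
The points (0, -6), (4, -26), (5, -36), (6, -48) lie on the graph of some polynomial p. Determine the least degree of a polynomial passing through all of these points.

2

Divided differences on the nodes 0, 4, 5, 6:
  order 0: -6  -26  -36  -48
  order 1: -5  -10  -12
  order 2: -1  -1
  order 3: 0
The order-2 divided differences are all -1 (nonzero) and every higher order vanishes, so the data lies on a polynomial of degree exactly 2.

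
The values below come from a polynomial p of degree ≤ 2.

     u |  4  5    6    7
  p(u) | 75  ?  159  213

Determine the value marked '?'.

The 3 known points determine the degree-2 polynomial uniquely.
Write p(u) = au^2 + bu + c. Substituting each data point gives a linear system:
  16a + 4b + c = 75
  36a + 6b + c = 159
  49a + 7b + c = 213
Solving the system yields a = 4, b = 2, c = 3.
So p(u) = 4u^2 + 2u + 3.
Then p(5) = 113.

113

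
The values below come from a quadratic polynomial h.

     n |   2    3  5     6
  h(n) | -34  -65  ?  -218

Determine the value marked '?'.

-157

The 3 known points determine the degree-2 polynomial uniquely.
Write h(n) = an^2 + bn + c. Substituting each data point gives a linear system:
  4a + 2b + c = -34
  9a + 3b + c = -65
  36a + 6b + c = -218
Solving the system yields a = -5, b = -6, c = -2.
So h(n) = -5n^2 - 6n - 2.
Then h(5) = -157.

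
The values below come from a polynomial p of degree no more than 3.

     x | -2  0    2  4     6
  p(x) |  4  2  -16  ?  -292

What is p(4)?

-98

The 4 known points determine the degree-3 polynomial uniquely.
Write p(x) = ax^3 + bx^2 + cx + d. Substituting each data point gives a linear system:
  -8a + 4b - 2c + d = 4
  d = 2
  8a + 4b + 2c + d = -16
  216a + 36b + 6c + d = -292
Solving the system yields a = -1, b = -2, c = -1, d = 2.
So p(x) = -x³ - 2x² - x + 2.
Then p(4) = -98.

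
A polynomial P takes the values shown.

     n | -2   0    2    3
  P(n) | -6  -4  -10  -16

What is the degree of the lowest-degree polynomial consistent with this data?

Divided differences on the nodes -2, 0, 2, 3:
  order 0: -6  -4  -10  -16
  order 1: 1  -3  -6
  order 2: -1  -1
  order 3: 0
The order-2 divided differences are all -1 (nonzero) and every higher order vanishes, so the data lies on a polynomial of degree exactly 2.

2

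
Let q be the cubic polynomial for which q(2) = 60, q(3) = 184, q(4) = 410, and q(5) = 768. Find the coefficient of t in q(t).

Write q(t) = at^3 + bt^2 + ct + d. Substituting each data point gives a linear system:
  8a + 4b + 2c + d = 60
  27a + 9b + 3c + d = 184
  64a + 16b + 4c + d = 410
  125a + 25b + 5c + d = 768
Solving the system yields a = 5, b = 6, c = -1, d = -2.
So q(t) = 5t³ + 6t² - t - 2.
The coefficient of t is -1.

-1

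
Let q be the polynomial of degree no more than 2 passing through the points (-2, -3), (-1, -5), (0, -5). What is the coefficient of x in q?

1

Write q(x) = ax^2 + bx + c. Substituting each data point gives a linear system:
  4a - 2b + c = -3
  a - b + c = -5
  c = -5
Solving the system yields a = 1, b = 1, c = -5.
So q(x) = x² + x - 5.
The coefficient of x is 1.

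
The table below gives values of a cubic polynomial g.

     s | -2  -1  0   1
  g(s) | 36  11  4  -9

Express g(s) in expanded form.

Write g(s) = as^3 + bs^2 + cs + d. Substituting each data point gives a linear system:
  -8a + 4b - 2c + d = 36
  -a + b - c + d = 11
  d = 4
  a + b + c + d = -9
Solving the system yields a = -4, b = -3, c = -6, d = 4.
So g(s) = -4s^3 - 3s^2 - 6s + 4.
Check: g(0) = 4. ✓

g(s) = -4s^3 - 3s^2 - 6s + 4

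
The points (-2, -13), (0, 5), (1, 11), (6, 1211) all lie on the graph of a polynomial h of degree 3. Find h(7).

1895

Using the Lagrange interpolation formula with nodes -2, 0, 1, 6:
  L_0(n) = n(n - 1)(n - 6) / -48
  L_1(n) = (n + 2)(n - 1)(n - 6) / 12
  L_2(n) = (n + 2)n(n - 6) / -15
  L_3(n) = (n + 2)n(n - 1) / 240
Then h(n) = -13·L_0(n) + 5·L_1(n) + 11·L_2(n) + 1211·L_3(n).
Expanding and collecting terms gives h(n) = 5n^3 + 4n^2 - 3n + 5.
Evaluating at n = 7: h(7) = 1895.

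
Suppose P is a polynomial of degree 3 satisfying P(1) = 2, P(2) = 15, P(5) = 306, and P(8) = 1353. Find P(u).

P(u) = 3u^3 - 3u^2 + u + 1

Using the Lagrange interpolation formula with nodes 1, 2, 5, 8:
  L_0(u) = (u - 2)(u - 5)(u - 8) / -28
  L_1(u) = (u - 1)(u - 5)(u - 8) / 18
  L_2(u) = (u - 1)(u - 2)(u - 8) / -36
  L_3(u) = (u - 1)(u - 2)(u - 5) / 126
Then P(u) = 2·L_0(u) + 15·L_1(u) + 306·L_2(u) + 1353·L_3(u).
Expanding and collecting terms gives P(u) = 3u^3 - 3u^2 + u + 1.
Check: P(5) = 306. ✓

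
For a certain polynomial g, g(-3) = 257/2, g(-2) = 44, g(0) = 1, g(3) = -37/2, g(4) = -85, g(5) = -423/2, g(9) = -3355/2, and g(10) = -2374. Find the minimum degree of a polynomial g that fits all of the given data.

3

Divided differences on the nodes -3, -2, 0, 3, 4, 5, 9, 10:
  order 0: 257/2  44  1  -37/2  -85  -423/2  -3355/2  -2374
  order 1: -169/2  -43/2  -13/2  -133/2  -253/2  -733/2  -1393/2
  order 2: 21  3  -15  -30  -48  -66
  order 3: -3  -3  -3  -3  -3
  order 4: 0  0  0  0
  order 5: 0  0  0
  order 6: 0  0
  order 7: 0
The order-3 divided differences are all -3 (nonzero) and every higher order vanishes, so the data lies on a polynomial of degree exactly 3.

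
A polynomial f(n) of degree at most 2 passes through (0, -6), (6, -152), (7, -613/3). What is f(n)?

Using the Lagrange interpolation formula with nodes 0, 6, 7:
  L_0(n) = (n - 6)(n - 7) / 42
  L_1(n) = n(n - 7) / -6
  L_2(n) = n(n - 6) / 7
Then f(n) = -6·L_0(n) - 152·L_1(n) - 613/3·L_2(n).
Expanding and collecting terms gives f(n) = -4n² - (1/3)n - 6.
Check: f(6) = -152. ✓

f(n) = -4n^2 - (1/3)n - 6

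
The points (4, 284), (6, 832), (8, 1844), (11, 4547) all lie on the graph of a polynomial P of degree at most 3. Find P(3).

139

Using the Lagrange interpolation formula with nodes 4, 6, 8, 11:
  L_0(n) = (n - 6)(n - 8)(n - 11) / -56
  L_1(n) = (n - 4)(n - 8)(n - 11) / 20
  L_2(n) = (n - 4)(n - 6)(n - 11) / -24
  L_3(n) = (n - 4)(n - 6)(n - 8) / 105
Then P(n) = 284·L_0(n) + 832·L_1(n) + 1844·L_2(n) + 4547·L_3(n).
Expanding and collecting terms gives P(n) = 3n^3 + 4n^2 + 6n + 4.
Evaluating at n = 3: P(3) = 139.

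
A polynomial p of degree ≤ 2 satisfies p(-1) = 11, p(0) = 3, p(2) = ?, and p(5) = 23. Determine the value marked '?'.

The 3 known points determine the degree-2 polynomial uniquely.
Write p(u) = au^2 + bu + c. Substituting each data point gives a linear system:
  a - b + c = 11
  c = 3
  25a + 5b + c = 23
Solving the system yields a = 2, b = -6, c = 3.
So p(u) = 2u^2 - 6u + 3.
Then p(2) = -1.

-1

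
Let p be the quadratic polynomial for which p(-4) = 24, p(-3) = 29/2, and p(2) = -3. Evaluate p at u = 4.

Write p(u) = au^2 + bu + c. Substituting each data point gives a linear system:
  16a - 4b + c = 24
  9a - 3b + c = 29/2
  4a + 2b + c = -3
Solving the system yields a = 1, b = -5/2, c = -2.
So p(u) = u² - (5/2)u - 2.
Then p(4) = 4.

4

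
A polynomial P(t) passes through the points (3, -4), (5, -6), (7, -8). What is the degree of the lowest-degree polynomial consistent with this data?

1

Forward differences of the values at t = 3, 5, 7:
  P  : -4  -6  -8
  Δ  : -2  -2
  Δ^2: 0
The first differences are constant (-2) and nonzero, while all higher differences vanish, so the minimal degree is 1.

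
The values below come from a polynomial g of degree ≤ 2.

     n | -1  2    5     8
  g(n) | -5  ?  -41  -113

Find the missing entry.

On equispaced nodes a degree-2 polynomial has vanishing third forward difference, so
  - g(-1) + 3·g(2) - 3·g(5) + g(8) = 0.
Substituting the known values and solving for g(2):
  3·g(2) = -15
  g(2) = -5.

-5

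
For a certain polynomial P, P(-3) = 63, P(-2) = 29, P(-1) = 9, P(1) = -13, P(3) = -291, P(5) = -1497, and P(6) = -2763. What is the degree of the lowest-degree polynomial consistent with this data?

Divided differences on the nodes -3, -2, -1, 1, 3, 5, 6:
  order 0: 63  29  9  -13  -291  -1497  -2763
  order 1: -34  -20  -11  -139  -603  -1266
  order 2: 7  3  -32  -116  -221
  order 3: -1  -7  -14  -21
  order 4: -1  -1  -1
  order 5: 0  0
  order 6: 0
The order-4 divided differences are all -1 (nonzero) and every higher order vanishes, so the data lies on a polynomial of degree exactly 4.

4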